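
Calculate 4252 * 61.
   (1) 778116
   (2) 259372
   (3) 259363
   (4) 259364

4252 * 61 = 259372
2) 259372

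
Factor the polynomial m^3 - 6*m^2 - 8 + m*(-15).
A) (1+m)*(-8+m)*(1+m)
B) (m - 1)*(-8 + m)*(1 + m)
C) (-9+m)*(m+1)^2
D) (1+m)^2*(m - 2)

We need to factor m^3 - 6*m^2 - 8 + m*(-15).
The factored form is (1+m)*(-8+m)*(1+m).
A) (1+m)*(-8+m)*(1+m)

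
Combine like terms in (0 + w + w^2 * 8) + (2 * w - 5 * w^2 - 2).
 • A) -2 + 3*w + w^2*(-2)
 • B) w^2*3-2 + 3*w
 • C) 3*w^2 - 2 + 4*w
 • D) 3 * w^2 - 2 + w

Adding the polynomials and combining like terms:
(0 + w + w^2*8) + (2*w - 5*w^2 - 2)
= w^2*3-2 + 3*w
B) w^2*3-2 + 3*w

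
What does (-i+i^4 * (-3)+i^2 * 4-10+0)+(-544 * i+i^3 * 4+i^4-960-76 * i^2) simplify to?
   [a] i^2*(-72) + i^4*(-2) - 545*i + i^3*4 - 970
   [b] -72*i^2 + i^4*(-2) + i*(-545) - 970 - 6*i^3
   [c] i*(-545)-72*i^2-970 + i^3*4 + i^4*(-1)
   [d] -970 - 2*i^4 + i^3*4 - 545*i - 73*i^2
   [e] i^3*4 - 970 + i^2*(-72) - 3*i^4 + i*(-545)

Adding the polynomials and combining like terms:
(-i + i^4*(-3) + i^2*4 - 10 + 0) + (-544*i + i^3*4 + i^4 - 960 - 76*i^2)
= i^2*(-72) + i^4*(-2) - 545*i + i^3*4 - 970
a) i^2*(-72) + i^4*(-2) - 545*i + i^3*4 - 970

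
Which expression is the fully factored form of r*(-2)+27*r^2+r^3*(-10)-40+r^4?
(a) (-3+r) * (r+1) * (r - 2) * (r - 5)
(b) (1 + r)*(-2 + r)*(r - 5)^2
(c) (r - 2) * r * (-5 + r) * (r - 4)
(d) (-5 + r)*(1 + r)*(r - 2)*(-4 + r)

We need to factor r*(-2)+27*r^2+r^3*(-10)-40+r^4.
The factored form is (-5 + r)*(1 + r)*(r - 2)*(-4 + r).
d) (-5 + r)*(1 + r)*(r - 2)*(-4 + r)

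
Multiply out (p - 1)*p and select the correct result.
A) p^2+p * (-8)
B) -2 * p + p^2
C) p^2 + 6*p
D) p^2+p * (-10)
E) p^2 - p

Expanding (p - 1)*p:
= p^2 - p
E) p^2 - p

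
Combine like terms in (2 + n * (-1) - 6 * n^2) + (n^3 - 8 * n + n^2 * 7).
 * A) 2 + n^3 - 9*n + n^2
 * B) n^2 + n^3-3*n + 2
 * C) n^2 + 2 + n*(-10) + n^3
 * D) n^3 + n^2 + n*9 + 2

Adding the polynomials and combining like terms:
(2 + n*(-1) - 6*n^2) + (n^3 - 8*n + n^2*7)
= 2 + n^3 - 9*n + n^2
A) 2 + n^3 - 9*n + n^2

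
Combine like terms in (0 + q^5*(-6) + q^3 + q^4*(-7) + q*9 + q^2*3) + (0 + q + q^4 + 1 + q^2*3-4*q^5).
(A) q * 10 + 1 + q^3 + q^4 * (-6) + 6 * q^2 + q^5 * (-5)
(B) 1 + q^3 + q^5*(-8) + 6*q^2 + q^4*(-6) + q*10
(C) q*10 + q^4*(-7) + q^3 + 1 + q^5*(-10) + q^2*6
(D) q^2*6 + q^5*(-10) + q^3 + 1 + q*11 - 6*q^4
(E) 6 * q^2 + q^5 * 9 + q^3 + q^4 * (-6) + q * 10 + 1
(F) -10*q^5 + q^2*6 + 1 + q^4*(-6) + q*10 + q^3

Adding the polynomials and combining like terms:
(0 + q^5*(-6) + q^3 + q^4*(-7) + q*9 + q^2*3) + (0 + q + q^4 + 1 + q^2*3 - 4*q^5)
= -10*q^5 + q^2*6 + 1 + q^4*(-6) + q*10 + q^3
F) -10*q^5 + q^2*6 + 1 + q^4*(-6) + q*10 + q^3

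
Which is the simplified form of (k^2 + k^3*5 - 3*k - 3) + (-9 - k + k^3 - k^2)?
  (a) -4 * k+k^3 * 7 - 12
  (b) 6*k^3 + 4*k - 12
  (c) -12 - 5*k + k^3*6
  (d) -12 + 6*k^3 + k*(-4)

Adding the polynomials and combining like terms:
(k^2 + k^3*5 - 3*k - 3) + (-9 - k + k^3 - k^2)
= -12 + 6*k^3 + k*(-4)
d) -12 + 6*k^3 + k*(-4)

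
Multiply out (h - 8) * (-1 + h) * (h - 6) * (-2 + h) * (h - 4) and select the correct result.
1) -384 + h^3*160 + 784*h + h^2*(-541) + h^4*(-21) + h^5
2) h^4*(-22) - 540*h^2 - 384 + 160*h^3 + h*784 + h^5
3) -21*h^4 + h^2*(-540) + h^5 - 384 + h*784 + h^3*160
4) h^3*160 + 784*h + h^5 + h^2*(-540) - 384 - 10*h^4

Expanding (h - 8) * (-1 + h) * (h - 6) * (-2 + h) * (h - 4):
= -21*h^4 + h^2*(-540) + h^5 - 384 + h*784 + h^3*160
3) -21*h^4 + h^2*(-540) + h^5 - 384 + h*784 + h^3*160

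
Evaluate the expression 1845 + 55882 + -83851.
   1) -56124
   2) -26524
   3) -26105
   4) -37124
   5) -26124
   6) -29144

First: 1845 + 55882 = 57727
Then: 57727 + -83851 = -26124
5) -26124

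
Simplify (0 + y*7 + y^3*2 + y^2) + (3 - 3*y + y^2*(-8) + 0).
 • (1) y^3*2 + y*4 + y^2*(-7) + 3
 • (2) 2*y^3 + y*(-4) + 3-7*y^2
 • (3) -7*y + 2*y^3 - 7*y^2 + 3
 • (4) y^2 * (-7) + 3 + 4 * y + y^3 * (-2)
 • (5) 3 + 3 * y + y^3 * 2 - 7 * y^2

Adding the polynomials and combining like terms:
(0 + y*7 + y^3*2 + y^2) + (3 - 3*y + y^2*(-8) + 0)
= y^3*2 + y*4 + y^2*(-7) + 3
1) y^3*2 + y*4 + y^2*(-7) + 3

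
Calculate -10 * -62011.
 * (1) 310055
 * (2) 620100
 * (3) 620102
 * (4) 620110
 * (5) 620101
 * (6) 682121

-10 * -62011 = 620110
4) 620110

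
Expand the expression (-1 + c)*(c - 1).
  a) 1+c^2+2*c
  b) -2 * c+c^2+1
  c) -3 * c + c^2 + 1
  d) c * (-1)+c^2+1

Expanding (-1 + c)*(c - 1):
= -2 * c+c^2+1
b) -2 * c+c^2+1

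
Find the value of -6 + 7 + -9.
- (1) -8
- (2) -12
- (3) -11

First: -6 + 7 = 1
Then: 1 + -9 = -8
1) -8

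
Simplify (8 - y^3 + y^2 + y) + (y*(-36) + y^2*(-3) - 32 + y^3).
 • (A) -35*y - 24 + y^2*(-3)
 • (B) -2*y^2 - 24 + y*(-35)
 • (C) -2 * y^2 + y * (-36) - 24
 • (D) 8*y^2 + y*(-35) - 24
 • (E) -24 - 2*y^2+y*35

Adding the polynomials and combining like terms:
(8 - y^3 + y^2 + y) + (y*(-36) + y^2*(-3) - 32 + y^3)
= -2*y^2 - 24 + y*(-35)
B) -2*y^2 - 24 + y*(-35)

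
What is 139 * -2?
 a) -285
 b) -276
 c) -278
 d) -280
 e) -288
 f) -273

139 * -2 = -278
c) -278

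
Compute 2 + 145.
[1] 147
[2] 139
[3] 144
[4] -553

2 + 145 = 147
1) 147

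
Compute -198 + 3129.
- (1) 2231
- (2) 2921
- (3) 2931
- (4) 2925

-198 + 3129 = 2931
3) 2931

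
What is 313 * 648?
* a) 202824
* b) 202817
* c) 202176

313 * 648 = 202824
a) 202824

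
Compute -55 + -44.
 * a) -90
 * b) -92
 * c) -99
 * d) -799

-55 + -44 = -99
c) -99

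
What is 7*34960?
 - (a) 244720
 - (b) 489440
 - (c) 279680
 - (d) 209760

7 * 34960 = 244720
a) 244720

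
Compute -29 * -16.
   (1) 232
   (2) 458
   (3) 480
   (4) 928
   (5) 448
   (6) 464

-29 * -16 = 464
6) 464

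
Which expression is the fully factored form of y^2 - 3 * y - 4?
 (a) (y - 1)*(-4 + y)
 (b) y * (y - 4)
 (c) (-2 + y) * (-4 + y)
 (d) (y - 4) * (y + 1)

We need to factor y^2 - 3 * y - 4.
The factored form is (y - 4) * (y + 1).
d) (y - 4) * (y + 1)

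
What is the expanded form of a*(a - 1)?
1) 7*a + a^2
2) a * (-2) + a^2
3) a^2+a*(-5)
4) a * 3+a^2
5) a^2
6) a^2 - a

Expanding a*(a - 1):
= a^2 - a
6) a^2 - a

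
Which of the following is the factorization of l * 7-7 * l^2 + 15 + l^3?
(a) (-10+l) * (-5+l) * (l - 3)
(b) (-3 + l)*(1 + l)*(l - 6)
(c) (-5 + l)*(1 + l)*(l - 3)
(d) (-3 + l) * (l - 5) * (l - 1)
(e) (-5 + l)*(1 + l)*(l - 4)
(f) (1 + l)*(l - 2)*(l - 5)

We need to factor l * 7-7 * l^2 + 15 + l^3.
The factored form is (-5 + l)*(1 + l)*(l - 3).
c) (-5 + l)*(1 + l)*(l - 3)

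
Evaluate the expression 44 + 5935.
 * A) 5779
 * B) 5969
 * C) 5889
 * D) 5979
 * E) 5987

44 + 5935 = 5979
D) 5979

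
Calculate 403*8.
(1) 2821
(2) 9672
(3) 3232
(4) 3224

403 * 8 = 3224
4) 3224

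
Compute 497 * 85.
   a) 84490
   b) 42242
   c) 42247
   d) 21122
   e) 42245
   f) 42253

497 * 85 = 42245
e) 42245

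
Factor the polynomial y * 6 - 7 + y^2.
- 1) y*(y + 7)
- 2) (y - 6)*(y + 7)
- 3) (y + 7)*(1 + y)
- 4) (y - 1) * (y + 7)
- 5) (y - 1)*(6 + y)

We need to factor y * 6 - 7 + y^2.
The factored form is (y - 1) * (y + 7).
4) (y - 1) * (y + 7)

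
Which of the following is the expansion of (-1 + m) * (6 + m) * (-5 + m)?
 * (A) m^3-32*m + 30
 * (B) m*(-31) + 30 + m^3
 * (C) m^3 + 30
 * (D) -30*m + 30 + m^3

Expanding (-1 + m) * (6 + m) * (-5 + m):
= m*(-31) + 30 + m^3
B) m*(-31) + 30 + m^3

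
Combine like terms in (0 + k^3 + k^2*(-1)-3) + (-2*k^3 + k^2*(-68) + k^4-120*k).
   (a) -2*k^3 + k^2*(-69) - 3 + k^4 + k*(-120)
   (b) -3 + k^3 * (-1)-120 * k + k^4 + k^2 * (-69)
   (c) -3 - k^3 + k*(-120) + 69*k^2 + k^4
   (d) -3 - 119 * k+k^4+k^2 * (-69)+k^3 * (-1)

Adding the polynomials and combining like terms:
(0 + k^3 + k^2*(-1) - 3) + (-2*k^3 + k^2*(-68) + k^4 - 120*k)
= -3 + k^3 * (-1)-120 * k + k^4 + k^2 * (-69)
b) -3 + k^3 * (-1)-120 * k + k^4 + k^2 * (-69)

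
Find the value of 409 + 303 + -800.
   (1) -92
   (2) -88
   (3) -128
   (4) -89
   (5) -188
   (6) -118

First: 409 + 303 = 712
Then: 712 + -800 = -88
2) -88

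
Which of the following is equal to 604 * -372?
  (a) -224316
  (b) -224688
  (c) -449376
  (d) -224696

604 * -372 = -224688
b) -224688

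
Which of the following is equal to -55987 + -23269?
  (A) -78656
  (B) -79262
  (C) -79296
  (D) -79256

-55987 + -23269 = -79256
D) -79256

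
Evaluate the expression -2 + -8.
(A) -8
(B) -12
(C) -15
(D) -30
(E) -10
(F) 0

-2 + -8 = -10
E) -10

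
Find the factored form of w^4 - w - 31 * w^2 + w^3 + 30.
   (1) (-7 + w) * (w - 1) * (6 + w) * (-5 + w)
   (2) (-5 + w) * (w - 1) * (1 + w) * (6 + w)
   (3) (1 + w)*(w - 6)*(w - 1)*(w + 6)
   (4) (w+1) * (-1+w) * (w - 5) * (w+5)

We need to factor w^4 - w - 31 * w^2 + w^3 + 30.
The factored form is (-5 + w) * (w - 1) * (1 + w) * (6 + w).
2) (-5 + w) * (w - 1) * (1 + w) * (6 + w)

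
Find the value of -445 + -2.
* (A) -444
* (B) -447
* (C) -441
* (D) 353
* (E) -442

-445 + -2 = -447
B) -447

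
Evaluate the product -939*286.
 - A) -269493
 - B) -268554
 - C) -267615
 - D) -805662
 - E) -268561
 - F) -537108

-939 * 286 = -268554
B) -268554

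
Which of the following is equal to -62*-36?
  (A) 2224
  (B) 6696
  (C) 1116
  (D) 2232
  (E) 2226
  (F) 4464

-62 * -36 = 2232
D) 2232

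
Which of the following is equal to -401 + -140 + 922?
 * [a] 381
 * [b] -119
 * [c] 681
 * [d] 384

First: -401 + -140 = -541
Then: -541 + 922 = 381
a) 381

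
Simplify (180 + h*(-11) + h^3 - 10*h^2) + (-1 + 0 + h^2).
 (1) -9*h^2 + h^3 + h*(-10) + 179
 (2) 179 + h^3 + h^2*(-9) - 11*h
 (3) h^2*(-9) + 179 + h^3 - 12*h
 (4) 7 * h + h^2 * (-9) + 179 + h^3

Adding the polynomials and combining like terms:
(180 + h*(-11) + h^3 - 10*h^2) + (-1 + 0 + h^2)
= 179 + h^3 + h^2*(-9) - 11*h
2) 179 + h^3 + h^2*(-9) - 11*h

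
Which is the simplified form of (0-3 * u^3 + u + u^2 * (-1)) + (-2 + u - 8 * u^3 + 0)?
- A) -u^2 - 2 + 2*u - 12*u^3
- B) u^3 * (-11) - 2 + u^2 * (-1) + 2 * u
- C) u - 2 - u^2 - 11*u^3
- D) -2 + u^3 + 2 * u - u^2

Adding the polynomials and combining like terms:
(0 - 3*u^3 + u + u^2*(-1)) + (-2 + u - 8*u^3 + 0)
= u^3 * (-11) - 2 + u^2 * (-1) + 2 * u
B) u^3 * (-11) - 2 + u^2 * (-1) + 2 * u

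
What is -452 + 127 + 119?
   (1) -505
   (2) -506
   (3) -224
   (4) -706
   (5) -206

First: -452 + 127 = -325
Then: -325 + 119 = -206
5) -206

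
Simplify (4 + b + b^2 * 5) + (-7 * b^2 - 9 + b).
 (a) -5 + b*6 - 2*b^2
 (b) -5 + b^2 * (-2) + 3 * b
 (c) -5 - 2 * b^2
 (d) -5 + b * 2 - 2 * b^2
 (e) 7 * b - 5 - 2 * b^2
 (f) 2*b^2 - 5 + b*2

Adding the polynomials and combining like terms:
(4 + b + b^2*5) + (-7*b^2 - 9 + b)
= -5 + b * 2 - 2 * b^2
d) -5 + b * 2 - 2 * b^2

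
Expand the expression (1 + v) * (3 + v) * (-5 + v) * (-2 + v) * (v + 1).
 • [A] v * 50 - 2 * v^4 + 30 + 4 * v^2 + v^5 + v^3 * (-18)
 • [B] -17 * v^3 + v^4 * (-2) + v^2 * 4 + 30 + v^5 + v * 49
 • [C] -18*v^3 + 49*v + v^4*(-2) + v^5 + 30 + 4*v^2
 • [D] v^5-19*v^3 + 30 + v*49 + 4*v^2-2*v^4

Expanding (1 + v) * (3 + v) * (-5 + v) * (-2 + v) * (v + 1):
= -18*v^3 + 49*v + v^4*(-2) + v^5 + 30 + 4*v^2
C) -18*v^3 + 49*v + v^4*(-2) + v^5 + 30 + 4*v^2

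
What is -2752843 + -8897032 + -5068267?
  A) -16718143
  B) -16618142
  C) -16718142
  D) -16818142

First: -2752843 + -8897032 = -11649875
Then: -11649875 + -5068267 = -16718142
C) -16718142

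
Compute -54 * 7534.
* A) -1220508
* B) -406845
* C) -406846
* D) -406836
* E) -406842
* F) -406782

-54 * 7534 = -406836
D) -406836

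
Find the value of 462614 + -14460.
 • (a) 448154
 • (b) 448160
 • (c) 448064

462614 + -14460 = 448154
a) 448154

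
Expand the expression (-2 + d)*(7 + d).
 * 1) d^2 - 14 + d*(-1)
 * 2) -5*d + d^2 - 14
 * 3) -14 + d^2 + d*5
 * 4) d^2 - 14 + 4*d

Expanding (-2 + d)*(7 + d):
= -14 + d^2 + d*5
3) -14 + d^2 + d*5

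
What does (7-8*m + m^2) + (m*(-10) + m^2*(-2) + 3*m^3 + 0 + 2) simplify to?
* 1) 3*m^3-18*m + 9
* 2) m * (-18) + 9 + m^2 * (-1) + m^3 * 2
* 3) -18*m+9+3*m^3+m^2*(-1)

Adding the polynomials and combining like terms:
(7 - 8*m + m^2) + (m*(-10) + m^2*(-2) + 3*m^3 + 0 + 2)
= -18*m+9+3*m^3+m^2*(-1)
3) -18*m+9+3*m^3+m^2*(-1)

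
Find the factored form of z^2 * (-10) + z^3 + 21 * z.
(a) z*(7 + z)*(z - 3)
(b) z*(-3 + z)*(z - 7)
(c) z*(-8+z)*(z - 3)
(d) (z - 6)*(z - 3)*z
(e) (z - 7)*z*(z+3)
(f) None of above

We need to factor z^2 * (-10) + z^3 + 21 * z.
The factored form is z*(-3 + z)*(z - 7).
b) z*(-3 + z)*(z - 7)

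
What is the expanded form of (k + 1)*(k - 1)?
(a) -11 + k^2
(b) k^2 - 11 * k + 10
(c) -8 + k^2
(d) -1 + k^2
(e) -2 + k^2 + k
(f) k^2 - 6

Expanding (k + 1)*(k - 1):
= -1 + k^2
d) -1 + k^2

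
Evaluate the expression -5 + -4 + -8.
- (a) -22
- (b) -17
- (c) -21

First: -5 + -4 = -9
Then: -9 + -8 = -17
b) -17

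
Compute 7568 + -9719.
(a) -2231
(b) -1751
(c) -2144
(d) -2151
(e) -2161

7568 + -9719 = -2151
d) -2151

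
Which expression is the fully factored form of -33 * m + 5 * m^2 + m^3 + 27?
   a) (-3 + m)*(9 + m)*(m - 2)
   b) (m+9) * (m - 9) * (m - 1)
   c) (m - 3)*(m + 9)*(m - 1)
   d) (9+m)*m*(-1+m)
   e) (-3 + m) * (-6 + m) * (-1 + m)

We need to factor -33 * m + 5 * m^2 + m^3 + 27.
The factored form is (m - 3)*(m + 9)*(m - 1).
c) (m - 3)*(m + 9)*(m - 1)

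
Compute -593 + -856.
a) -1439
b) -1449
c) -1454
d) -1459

-593 + -856 = -1449
b) -1449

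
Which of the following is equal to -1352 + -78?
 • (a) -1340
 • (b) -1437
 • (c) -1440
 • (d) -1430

-1352 + -78 = -1430
d) -1430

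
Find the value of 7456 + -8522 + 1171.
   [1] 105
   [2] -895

First: 7456 + -8522 = -1066
Then: -1066 + 1171 = 105
1) 105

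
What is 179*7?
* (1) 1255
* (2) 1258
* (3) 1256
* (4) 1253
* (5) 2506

179 * 7 = 1253
4) 1253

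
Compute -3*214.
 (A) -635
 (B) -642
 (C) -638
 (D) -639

-3 * 214 = -642
B) -642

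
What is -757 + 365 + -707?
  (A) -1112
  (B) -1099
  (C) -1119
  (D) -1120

First: -757 + 365 = -392
Then: -392 + -707 = -1099
B) -1099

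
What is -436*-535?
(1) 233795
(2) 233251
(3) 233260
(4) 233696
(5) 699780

-436 * -535 = 233260
3) 233260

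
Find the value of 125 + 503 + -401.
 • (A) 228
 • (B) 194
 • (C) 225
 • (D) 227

First: 125 + 503 = 628
Then: 628 + -401 = 227
D) 227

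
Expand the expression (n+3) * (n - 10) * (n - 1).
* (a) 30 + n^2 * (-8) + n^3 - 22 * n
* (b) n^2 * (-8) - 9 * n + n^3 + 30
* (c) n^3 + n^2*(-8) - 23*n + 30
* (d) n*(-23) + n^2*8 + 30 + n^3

Expanding (n+3) * (n - 10) * (n - 1):
= n^3 + n^2*(-8) - 23*n + 30
c) n^3 + n^2*(-8) - 23*n + 30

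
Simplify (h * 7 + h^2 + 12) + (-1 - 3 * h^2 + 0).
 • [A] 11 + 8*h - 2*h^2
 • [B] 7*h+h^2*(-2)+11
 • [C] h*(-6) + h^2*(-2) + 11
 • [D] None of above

Adding the polynomials and combining like terms:
(h*7 + h^2 + 12) + (-1 - 3*h^2 + 0)
= 7*h+h^2*(-2)+11
B) 7*h+h^2*(-2)+11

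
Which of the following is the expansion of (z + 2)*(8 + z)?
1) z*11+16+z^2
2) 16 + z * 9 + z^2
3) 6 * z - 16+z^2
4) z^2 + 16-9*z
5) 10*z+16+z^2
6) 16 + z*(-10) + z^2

Expanding (z + 2)*(8 + z):
= 10*z+16+z^2
5) 10*z+16+z^2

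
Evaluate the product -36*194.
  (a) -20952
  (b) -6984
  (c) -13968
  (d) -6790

-36 * 194 = -6984
b) -6984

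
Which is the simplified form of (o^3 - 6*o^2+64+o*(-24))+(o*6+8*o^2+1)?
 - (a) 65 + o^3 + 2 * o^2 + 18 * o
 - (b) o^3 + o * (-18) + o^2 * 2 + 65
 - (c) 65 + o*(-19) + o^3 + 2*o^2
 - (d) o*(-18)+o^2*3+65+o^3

Adding the polynomials and combining like terms:
(o^3 - 6*o^2 + 64 + o*(-24)) + (o*6 + 8*o^2 + 1)
= o^3 + o * (-18) + o^2 * 2 + 65
b) o^3 + o * (-18) + o^2 * 2 + 65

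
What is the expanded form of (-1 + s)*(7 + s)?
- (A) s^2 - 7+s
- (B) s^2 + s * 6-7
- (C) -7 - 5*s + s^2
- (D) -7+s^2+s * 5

Expanding (-1 + s)*(7 + s):
= s^2 + s * 6-7
B) s^2 + s * 6-7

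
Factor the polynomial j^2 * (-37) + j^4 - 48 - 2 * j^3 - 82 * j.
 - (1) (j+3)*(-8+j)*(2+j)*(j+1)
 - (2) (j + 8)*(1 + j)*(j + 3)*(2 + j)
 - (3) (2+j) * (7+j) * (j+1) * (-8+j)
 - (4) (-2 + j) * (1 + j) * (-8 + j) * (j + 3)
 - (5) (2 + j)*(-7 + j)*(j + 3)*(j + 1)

We need to factor j^2 * (-37) + j^4 - 48 - 2 * j^3 - 82 * j.
The factored form is (j+3)*(-8+j)*(2+j)*(j+1).
1) (j+3)*(-8+j)*(2+j)*(j+1)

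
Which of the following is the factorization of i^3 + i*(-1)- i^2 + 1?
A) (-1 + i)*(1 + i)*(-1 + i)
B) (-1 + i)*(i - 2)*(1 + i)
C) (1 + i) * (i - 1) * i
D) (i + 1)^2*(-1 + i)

We need to factor i^3 + i*(-1)- i^2 + 1.
The factored form is (-1 + i)*(1 + i)*(-1 + i).
A) (-1 + i)*(1 + i)*(-1 + i)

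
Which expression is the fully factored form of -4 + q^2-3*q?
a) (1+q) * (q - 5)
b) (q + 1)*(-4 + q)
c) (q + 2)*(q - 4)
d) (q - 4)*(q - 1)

We need to factor -4 + q^2-3*q.
The factored form is (q + 1)*(-4 + q).
b) (q + 1)*(-4 + q)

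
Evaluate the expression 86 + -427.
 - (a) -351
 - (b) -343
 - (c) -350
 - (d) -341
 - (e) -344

86 + -427 = -341
d) -341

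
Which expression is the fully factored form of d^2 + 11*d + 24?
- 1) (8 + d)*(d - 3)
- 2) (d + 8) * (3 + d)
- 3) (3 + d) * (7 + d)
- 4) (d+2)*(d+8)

We need to factor d^2 + 11*d + 24.
The factored form is (d + 8) * (3 + d).
2) (d + 8) * (3 + d)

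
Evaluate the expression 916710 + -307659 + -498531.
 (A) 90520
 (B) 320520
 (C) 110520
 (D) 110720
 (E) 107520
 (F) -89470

First: 916710 + -307659 = 609051
Then: 609051 + -498531 = 110520
C) 110520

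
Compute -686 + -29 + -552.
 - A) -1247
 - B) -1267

First: -686 + -29 = -715
Then: -715 + -552 = -1267
B) -1267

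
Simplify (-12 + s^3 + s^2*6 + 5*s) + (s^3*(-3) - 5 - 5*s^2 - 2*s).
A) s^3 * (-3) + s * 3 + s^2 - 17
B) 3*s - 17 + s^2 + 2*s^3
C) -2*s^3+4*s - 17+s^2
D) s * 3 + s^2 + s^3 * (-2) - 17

Adding the polynomials and combining like terms:
(-12 + s^3 + s^2*6 + 5*s) + (s^3*(-3) - 5 - 5*s^2 - 2*s)
= s * 3 + s^2 + s^3 * (-2) - 17
D) s * 3 + s^2 + s^3 * (-2) - 17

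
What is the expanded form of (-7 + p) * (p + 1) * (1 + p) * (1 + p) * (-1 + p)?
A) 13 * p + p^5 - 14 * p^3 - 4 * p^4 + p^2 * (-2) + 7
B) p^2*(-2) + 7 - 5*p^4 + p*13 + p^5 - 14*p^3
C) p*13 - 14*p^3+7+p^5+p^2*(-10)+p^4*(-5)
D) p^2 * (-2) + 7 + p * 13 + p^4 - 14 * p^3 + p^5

Expanding (-7 + p) * (p + 1) * (1 + p) * (1 + p) * (-1 + p):
= p^2*(-2) + 7 - 5*p^4 + p*13 + p^5 - 14*p^3
B) p^2*(-2) + 7 - 5*p^4 + p*13 + p^5 - 14*p^3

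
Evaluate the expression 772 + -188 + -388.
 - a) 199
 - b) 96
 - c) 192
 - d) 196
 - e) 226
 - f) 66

First: 772 + -188 = 584
Then: 584 + -388 = 196
d) 196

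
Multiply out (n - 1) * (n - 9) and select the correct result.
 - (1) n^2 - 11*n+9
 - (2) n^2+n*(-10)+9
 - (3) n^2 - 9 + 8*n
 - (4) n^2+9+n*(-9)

Expanding (n - 1) * (n - 9):
= n^2+n*(-10)+9
2) n^2+n*(-10)+9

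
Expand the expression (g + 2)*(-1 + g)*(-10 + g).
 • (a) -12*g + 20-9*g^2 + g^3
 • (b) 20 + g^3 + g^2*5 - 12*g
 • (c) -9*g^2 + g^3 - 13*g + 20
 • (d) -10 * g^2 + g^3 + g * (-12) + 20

Expanding (g + 2)*(-1 + g)*(-10 + g):
= -12*g + 20-9*g^2 + g^3
a) -12*g + 20-9*g^2 + g^3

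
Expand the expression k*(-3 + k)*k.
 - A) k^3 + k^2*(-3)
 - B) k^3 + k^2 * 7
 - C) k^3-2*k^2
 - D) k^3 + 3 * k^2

Expanding k*(-3 + k)*k:
= k^3 + k^2*(-3)
A) k^3 + k^2*(-3)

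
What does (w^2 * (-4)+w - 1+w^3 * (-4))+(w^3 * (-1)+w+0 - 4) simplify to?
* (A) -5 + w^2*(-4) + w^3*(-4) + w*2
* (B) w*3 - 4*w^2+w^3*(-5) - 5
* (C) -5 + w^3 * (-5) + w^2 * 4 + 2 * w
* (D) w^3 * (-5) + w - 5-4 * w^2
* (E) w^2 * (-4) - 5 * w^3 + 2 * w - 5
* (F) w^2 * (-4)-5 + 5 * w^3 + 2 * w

Adding the polynomials and combining like terms:
(w^2*(-4) + w - 1 + w^3*(-4)) + (w^3*(-1) + w + 0 - 4)
= w^2 * (-4) - 5 * w^3 + 2 * w - 5
E) w^2 * (-4) - 5 * w^3 + 2 * w - 5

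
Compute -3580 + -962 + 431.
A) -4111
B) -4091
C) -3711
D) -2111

First: -3580 + -962 = -4542
Then: -4542 + 431 = -4111
A) -4111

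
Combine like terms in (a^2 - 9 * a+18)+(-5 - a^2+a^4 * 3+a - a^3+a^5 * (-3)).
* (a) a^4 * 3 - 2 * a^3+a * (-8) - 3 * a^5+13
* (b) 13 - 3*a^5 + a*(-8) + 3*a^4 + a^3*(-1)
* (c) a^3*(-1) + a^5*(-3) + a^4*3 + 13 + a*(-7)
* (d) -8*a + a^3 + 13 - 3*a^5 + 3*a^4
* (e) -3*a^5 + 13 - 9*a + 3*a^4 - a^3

Adding the polynomials and combining like terms:
(a^2 - 9*a + 18) + (-5 - a^2 + a^4*3 + a - a^3 + a^5*(-3))
= 13 - 3*a^5 + a*(-8) + 3*a^4 + a^3*(-1)
b) 13 - 3*a^5 + a*(-8) + 3*a^4 + a^3*(-1)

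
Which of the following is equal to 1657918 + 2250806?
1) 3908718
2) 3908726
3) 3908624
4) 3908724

1657918 + 2250806 = 3908724
4) 3908724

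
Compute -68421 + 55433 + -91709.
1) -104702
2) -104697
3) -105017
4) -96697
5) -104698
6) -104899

First: -68421 + 55433 = -12988
Then: -12988 + -91709 = -104697
2) -104697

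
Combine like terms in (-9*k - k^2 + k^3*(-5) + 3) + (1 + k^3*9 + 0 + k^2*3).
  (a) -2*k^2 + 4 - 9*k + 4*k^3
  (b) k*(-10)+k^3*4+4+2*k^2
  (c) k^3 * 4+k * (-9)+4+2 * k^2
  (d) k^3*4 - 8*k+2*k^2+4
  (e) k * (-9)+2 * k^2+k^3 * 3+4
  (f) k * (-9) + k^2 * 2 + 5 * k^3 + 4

Adding the polynomials and combining like terms:
(-9*k - k^2 + k^3*(-5) + 3) + (1 + k^3*9 + 0 + k^2*3)
= k^3 * 4+k * (-9)+4+2 * k^2
c) k^3 * 4+k * (-9)+4+2 * k^2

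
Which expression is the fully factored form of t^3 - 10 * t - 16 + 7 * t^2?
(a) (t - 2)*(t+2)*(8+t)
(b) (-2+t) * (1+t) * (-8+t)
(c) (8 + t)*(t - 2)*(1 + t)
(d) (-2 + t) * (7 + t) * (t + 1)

We need to factor t^3 - 10 * t - 16 + 7 * t^2.
The factored form is (8 + t)*(t - 2)*(1 + t).
c) (8 + t)*(t - 2)*(1 + t)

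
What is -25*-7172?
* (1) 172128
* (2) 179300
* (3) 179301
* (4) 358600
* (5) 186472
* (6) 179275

-25 * -7172 = 179300
2) 179300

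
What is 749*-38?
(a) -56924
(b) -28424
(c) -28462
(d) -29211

749 * -38 = -28462
c) -28462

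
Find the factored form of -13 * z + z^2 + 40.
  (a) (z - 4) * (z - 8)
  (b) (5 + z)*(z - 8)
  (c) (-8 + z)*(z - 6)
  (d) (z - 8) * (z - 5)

We need to factor -13 * z + z^2 + 40.
The factored form is (z - 8) * (z - 5).
d) (z - 8) * (z - 5)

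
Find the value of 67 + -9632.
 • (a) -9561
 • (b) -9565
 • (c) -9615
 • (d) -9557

67 + -9632 = -9565
b) -9565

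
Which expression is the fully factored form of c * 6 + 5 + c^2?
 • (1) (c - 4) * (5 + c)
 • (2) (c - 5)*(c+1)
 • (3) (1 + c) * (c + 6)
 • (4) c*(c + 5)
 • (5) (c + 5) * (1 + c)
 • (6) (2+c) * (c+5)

We need to factor c * 6 + 5 + c^2.
The factored form is (c + 5) * (1 + c).
5) (c + 5) * (1 + c)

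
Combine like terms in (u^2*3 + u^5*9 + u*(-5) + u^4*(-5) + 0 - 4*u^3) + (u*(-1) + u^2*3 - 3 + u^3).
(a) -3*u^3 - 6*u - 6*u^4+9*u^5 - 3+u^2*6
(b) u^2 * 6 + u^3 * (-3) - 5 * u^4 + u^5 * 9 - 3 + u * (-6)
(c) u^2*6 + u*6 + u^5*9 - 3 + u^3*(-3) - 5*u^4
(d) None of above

Adding the polynomials and combining like terms:
(u^2*3 + u^5*9 + u*(-5) + u^4*(-5) + 0 - 4*u^3) + (u*(-1) + u^2*3 - 3 + u^3)
= u^2 * 6 + u^3 * (-3) - 5 * u^4 + u^5 * 9 - 3 + u * (-6)
b) u^2 * 6 + u^3 * (-3) - 5 * u^4 + u^5 * 9 - 3 + u * (-6)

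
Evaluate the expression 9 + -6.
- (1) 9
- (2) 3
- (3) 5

9 + -6 = 3
2) 3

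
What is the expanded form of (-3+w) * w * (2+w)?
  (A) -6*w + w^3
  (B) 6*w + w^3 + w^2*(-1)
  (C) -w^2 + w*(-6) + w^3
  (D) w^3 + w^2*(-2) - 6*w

Expanding (-3+w) * w * (2+w):
= -w^2 + w*(-6) + w^3
C) -w^2 + w*(-6) + w^3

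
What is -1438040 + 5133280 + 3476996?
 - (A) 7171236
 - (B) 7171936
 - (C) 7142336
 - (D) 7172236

First: -1438040 + 5133280 = 3695240
Then: 3695240 + 3476996 = 7172236
D) 7172236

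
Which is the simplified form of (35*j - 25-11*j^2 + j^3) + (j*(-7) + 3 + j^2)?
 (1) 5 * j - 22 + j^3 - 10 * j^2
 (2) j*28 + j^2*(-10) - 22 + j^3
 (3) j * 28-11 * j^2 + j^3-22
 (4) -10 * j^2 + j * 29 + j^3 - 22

Adding the polynomials and combining like terms:
(35*j - 25 - 11*j^2 + j^3) + (j*(-7) + 3 + j^2)
= j*28 + j^2*(-10) - 22 + j^3
2) j*28 + j^2*(-10) - 22 + j^3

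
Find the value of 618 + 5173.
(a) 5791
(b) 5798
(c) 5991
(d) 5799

618 + 5173 = 5791
a) 5791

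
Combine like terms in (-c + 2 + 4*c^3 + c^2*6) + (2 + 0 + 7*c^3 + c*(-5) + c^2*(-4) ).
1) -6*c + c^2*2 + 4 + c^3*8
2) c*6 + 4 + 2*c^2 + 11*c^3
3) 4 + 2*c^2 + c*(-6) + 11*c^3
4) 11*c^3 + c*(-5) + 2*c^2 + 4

Adding the polynomials and combining like terms:
(-c + 2 + 4*c^3 + c^2*6) + (2 + 0 + 7*c^3 + c*(-5) + c^2*(-4))
= 4 + 2*c^2 + c*(-6) + 11*c^3
3) 4 + 2*c^2 + c*(-6) + 11*c^3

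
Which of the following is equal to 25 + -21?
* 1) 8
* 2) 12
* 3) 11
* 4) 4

25 + -21 = 4
4) 4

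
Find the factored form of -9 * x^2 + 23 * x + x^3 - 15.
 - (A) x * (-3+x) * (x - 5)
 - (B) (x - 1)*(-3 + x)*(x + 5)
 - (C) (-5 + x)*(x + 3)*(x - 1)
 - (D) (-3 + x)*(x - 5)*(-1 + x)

We need to factor -9 * x^2 + 23 * x + x^3 - 15.
The factored form is (-3 + x)*(x - 5)*(-1 + x).
D) (-3 + x)*(x - 5)*(-1 + x)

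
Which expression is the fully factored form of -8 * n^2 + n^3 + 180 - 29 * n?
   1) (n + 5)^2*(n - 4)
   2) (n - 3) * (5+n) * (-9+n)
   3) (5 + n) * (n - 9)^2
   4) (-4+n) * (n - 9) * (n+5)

We need to factor -8 * n^2 + n^3 + 180 - 29 * n.
The factored form is (-4+n) * (n - 9) * (n+5).
4) (-4+n) * (n - 9) * (n+5)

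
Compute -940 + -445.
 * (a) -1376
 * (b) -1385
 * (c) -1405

-940 + -445 = -1385
b) -1385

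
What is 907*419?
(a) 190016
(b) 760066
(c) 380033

907 * 419 = 380033
c) 380033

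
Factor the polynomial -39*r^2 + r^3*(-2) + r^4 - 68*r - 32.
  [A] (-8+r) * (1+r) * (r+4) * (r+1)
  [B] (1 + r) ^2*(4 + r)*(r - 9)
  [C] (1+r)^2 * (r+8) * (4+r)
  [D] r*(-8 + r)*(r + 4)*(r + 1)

We need to factor -39*r^2 + r^3*(-2) + r^4 - 68*r - 32.
The factored form is (-8+r) * (1+r) * (r+4) * (r+1).
A) (-8+r) * (1+r) * (r+4) * (r+1)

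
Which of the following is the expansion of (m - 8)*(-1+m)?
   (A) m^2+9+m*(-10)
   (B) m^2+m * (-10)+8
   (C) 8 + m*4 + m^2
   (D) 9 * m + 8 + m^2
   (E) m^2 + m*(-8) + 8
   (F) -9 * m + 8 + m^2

Expanding (m - 8)*(-1+m):
= -9 * m + 8 + m^2
F) -9 * m + 8 + m^2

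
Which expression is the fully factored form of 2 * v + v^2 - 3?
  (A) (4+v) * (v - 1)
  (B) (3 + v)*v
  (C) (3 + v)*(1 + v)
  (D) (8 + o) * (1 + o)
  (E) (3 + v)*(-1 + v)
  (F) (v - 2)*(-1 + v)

We need to factor 2 * v + v^2 - 3.
The factored form is (3 + v)*(-1 + v).
E) (3 + v)*(-1 + v)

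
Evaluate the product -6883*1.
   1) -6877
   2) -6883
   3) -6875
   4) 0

-6883 * 1 = -6883
2) -6883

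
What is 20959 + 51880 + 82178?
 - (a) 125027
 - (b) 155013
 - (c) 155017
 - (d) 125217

First: 20959 + 51880 = 72839
Then: 72839 + 82178 = 155017
c) 155017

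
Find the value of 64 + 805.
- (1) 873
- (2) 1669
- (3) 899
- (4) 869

64 + 805 = 869
4) 869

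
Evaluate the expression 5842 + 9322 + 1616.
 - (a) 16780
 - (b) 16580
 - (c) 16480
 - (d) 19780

First: 5842 + 9322 = 15164
Then: 15164 + 1616 = 16780
a) 16780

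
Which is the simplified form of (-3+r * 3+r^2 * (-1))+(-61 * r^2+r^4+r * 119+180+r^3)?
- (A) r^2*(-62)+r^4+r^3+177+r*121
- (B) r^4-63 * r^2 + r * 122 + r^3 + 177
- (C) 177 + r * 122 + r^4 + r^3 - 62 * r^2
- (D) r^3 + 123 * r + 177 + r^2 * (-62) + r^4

Adding the polynomials and combining like terms:
(-3 + r*3 + r^2*(-1)) + (-61*r^2 + r^4 + r*119 + 180 + r^3)
= 177 + r * 122 + r^4 + r^3 - 62 * r^2
C) 177 + r * 122 + r^4 + r^3 - 62 * r^2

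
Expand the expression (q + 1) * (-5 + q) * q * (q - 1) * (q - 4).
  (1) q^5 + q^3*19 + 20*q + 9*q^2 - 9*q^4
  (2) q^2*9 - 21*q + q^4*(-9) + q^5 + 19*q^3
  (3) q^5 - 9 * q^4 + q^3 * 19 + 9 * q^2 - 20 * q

Expanding (q + 1) * (-5 + q) * q * (q - 1) * (q - 4):
= q^5 - 9 * q^4 + q^3 * 19 + 9 * q^2 - 20 * q
3) q^5 - 9 * q^4 + q^3 * 19 + 9 * q^2 - 20 * q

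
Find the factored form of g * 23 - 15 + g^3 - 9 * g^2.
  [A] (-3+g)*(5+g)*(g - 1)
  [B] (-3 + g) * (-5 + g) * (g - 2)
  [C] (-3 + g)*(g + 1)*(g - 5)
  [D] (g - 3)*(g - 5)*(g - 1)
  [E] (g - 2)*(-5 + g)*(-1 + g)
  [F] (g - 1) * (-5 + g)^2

We need to factor g * 23 - 15 + g^3 - 9 * g^2.
The factored form is (g - 3)*(g - 5)*(g - 1).
D) (g - 3)*(g - 5)*(g - 1)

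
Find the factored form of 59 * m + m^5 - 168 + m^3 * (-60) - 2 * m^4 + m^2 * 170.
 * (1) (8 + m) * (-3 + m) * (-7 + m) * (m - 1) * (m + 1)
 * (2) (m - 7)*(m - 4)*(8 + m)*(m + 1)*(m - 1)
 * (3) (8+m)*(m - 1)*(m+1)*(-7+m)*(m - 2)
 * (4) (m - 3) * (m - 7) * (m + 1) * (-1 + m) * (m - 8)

We need to factor 59 * m + m^5 - 168 + m^3 * (-60) - 2 * m^4 + m^2 * 170.
The factored form is (8 + m) * (-3 + m) * (-7 + m) * (m - 1) * (m + 1).
1) (8 + m) * (-3 + m) * (-7 + m) * (m - 1) * (m + 1)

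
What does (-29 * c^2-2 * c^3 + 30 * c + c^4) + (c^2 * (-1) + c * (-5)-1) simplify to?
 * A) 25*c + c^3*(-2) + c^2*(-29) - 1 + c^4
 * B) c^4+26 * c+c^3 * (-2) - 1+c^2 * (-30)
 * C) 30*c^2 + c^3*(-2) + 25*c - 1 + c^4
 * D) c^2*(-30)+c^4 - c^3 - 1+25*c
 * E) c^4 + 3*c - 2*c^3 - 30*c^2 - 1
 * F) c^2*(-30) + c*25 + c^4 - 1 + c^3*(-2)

Adding the polynomials and combining like terms:
(-29*c^2 - 2*c^3 + 30*c + c^4) + (c^2*(-1) + c*(-5) - 1)
= c^2*(-30) + c*25 + c^4 - 1 + c^3*(-2)
F) c^2*(-30) + c*25 + c^4 - 1 + c^3*(-2)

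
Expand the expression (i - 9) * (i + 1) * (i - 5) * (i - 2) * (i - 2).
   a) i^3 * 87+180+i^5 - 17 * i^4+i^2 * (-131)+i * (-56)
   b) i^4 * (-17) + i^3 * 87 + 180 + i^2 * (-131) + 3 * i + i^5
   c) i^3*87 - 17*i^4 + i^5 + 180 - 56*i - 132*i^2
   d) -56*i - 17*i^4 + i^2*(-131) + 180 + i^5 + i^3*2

Expanding (i - 9) * (i + 1) * (i - 5) * (i - 2) * (i - 2):
= i^3 * 87+180+i^5 - 17 * i^4+i^2 * (-131)+i * (-56)
a) i^3 * 87+180+i^5 - 17 * i^4+i^2 * (-131)+i * (-56)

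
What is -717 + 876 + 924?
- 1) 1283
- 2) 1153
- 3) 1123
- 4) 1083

First: -717 + 876 = 159
Then: 159 + 924 = 1083
4) 1083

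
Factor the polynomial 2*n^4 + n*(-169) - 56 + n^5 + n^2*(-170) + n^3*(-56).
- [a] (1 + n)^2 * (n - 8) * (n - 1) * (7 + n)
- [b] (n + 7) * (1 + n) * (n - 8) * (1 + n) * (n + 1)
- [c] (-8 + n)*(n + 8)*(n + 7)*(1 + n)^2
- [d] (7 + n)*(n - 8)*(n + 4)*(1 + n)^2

We need to factor 2*n^4 + n*(-169) - 56 + n^5 + n^2*(-170) + n^3*(-56).
The factored form is (n + 7) * (1 + n) * (n - 8) * (1 + n) * (n + 1).
b) (n + 7) * (1 + n) * (n - 8) * (1 + n) * (n + 1)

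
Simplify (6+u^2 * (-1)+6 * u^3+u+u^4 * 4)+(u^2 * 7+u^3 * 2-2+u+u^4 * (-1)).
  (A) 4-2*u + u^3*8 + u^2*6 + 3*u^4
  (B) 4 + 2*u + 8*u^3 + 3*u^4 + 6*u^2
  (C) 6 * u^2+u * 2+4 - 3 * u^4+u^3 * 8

Adding the polynomials and combining like terms:
(6 + u^2*(-1) + 6*u^3 + u + u^4*4) + (u^2*7 + u^3*2 - 2 + u + u^4*(-1))
= 4 + 2*u + 8*u^3 + 3*u^4 + 6*u^2
B) 4 + 2*u + 8*u^3 + 3*u^4 + 6*u^2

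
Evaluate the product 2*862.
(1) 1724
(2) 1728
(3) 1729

2 * 862 = 1724
1) 1724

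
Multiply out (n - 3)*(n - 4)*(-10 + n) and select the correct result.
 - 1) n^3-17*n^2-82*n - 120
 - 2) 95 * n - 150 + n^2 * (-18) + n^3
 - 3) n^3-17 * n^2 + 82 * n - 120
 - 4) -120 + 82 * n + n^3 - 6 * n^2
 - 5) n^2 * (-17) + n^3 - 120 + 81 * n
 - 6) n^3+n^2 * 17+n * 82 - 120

Expanding (n - 3)*(n - 4)*(-10 + n):
= n^3-17 * n^2 + 82 * n - 120
3) n^3-17 * n^2 + 82 * n - 120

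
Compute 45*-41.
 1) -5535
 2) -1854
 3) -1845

45 * -41 = -1845
3) -1845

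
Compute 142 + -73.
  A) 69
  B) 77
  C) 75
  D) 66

142 + -73 = 69
A) 69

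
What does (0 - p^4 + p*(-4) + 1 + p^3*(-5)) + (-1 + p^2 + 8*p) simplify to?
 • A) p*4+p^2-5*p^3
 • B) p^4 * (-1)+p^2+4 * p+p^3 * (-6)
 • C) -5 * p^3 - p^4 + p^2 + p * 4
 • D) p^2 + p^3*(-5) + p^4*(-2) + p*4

Adding the polynomials and combining like terms:
(0 - p^4 + p*(-4) + 1 + p^3*(-5)) + (-1 + p^2 + 8*p)
= -5 * p^3 - p^4 + p^2 + p * 4
C) -5 * p^3 - p^4 + p^2 + p * 4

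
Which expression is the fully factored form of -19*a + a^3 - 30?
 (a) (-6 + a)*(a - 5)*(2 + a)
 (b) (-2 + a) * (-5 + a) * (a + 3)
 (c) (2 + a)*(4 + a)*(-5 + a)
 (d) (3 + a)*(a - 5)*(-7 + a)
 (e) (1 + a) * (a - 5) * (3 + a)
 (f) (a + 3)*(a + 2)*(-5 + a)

We need to factor -19*a + a^3 - 30.
The factored form is (a + 3)*(a + 2)*(-5 + a).
f) (a + 3)*(a + 2)*(-5 + a)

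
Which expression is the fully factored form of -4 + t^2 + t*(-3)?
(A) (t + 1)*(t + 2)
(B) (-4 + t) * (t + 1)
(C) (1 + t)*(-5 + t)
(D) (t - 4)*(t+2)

We need to factor -4 + t^2 + t*(-3).
The factored form is (-4 + t) * (t + 1).
B) (-4 + t) * (t + 1)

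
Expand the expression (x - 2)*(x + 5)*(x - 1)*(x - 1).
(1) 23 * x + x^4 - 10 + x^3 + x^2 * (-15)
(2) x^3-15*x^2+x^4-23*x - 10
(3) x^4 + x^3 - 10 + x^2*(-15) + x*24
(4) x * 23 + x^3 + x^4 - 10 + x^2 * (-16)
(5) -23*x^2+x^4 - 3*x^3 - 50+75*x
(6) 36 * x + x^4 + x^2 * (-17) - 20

Expanding (x - 2)*(x + 5)*(x - 1)*(x - 1):
= 23 * x + x^4 - 10 + x^3 + x^2 * (-15)
1) 23 * x + x^4 - 10 + x^3 + x^2 * (-15)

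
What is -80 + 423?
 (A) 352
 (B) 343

-80 + 423 = 343
B) 343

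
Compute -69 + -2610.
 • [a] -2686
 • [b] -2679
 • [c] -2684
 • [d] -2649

-69 + -2610 = -2679
b) -2679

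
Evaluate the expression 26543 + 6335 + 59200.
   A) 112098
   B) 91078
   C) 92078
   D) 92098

First: 26543 + 6335 = 32878
Then: 32878 + 59200 = 92078
C) 92078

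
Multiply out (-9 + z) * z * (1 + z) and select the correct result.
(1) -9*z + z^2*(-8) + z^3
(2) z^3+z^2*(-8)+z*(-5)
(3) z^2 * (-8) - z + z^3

Expanding (-9 + z) * z * (1 + z):
= -9*z + z^2*(-8) + z^3
1) -9*z + z^2*(-8) + z^3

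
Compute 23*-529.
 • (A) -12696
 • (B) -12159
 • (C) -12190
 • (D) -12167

23 * -529 = -12167
D) -12167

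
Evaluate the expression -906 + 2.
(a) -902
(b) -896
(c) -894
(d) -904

-906 + 2 = -904
d) -904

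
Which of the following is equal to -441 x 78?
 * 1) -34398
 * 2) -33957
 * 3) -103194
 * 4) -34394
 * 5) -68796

-441 * 78 = -34398
1) -34398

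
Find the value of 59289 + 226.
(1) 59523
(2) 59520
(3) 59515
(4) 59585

59289 + 226 = 59515
3) 59515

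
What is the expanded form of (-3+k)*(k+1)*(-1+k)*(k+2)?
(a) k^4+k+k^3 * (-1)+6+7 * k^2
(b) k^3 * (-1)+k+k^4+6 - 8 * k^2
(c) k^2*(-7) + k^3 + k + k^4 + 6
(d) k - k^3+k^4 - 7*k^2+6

Expanding (-3+k)*(k+1)*(-1+k)*(k+2):
= k - k^3+k^4 - 7*k^2+6
d) k - k^3+k^4 - 7*k^2+6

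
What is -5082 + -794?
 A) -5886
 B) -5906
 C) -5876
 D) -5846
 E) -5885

-5082 + -794 = -5876
C) -5876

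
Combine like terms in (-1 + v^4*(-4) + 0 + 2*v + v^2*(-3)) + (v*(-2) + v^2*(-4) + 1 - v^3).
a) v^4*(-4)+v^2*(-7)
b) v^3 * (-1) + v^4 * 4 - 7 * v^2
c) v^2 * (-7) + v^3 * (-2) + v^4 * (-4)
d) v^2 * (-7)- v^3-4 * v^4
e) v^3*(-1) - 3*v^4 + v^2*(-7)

Adding the polynomials and combining like terms:
(-1 + v^4*(-4) + 0 + 2*v + v^2*(-3)) + (v*(-2) + v^2*(-4) + 1 - v^3)
= v^2 * (-7)- v^3-4 * v^4
d) v^2 * (-7)- v^3-4 * v^4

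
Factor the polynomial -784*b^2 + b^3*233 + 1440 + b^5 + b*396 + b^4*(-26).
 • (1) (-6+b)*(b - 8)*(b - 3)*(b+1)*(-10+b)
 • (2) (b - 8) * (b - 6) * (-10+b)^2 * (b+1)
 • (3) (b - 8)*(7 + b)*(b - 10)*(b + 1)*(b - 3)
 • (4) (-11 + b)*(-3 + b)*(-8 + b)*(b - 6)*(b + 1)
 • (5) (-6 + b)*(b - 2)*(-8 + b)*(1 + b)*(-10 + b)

We need to factor -784*b^2 + b^3*233 + 1440 + b^5 + b*396 + b^4*(-26).
The factored form is (-6+b)*(b - 8)*(b - 3)*(b+1)*(-10+b).
1) (-6+b)*(b - 8)*(b - 3)*(b+1)*(-10+b)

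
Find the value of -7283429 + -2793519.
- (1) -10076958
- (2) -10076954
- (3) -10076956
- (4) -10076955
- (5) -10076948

-7283429 + -2793519 = -10076948
5) -10076948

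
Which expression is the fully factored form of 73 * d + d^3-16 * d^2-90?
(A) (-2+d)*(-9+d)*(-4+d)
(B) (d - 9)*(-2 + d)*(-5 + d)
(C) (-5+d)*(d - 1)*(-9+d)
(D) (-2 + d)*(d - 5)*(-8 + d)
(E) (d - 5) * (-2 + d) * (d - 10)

We need to factor 73 * d + d^3-16 * d^2-90.
The factored form is (d - 9)*(-2 + d)*(-5 + d).
B) (d - 9)*(-2 + d)*(-5 + d)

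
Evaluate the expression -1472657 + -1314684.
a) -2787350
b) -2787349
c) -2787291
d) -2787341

-1472657 + -1314684 = -2787341
d) -2787341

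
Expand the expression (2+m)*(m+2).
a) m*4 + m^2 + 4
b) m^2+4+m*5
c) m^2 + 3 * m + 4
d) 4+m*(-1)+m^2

Expanding (2+m)*(m+2):
= m*4 + m^2 + 4
a) m*4 + m^2 + 4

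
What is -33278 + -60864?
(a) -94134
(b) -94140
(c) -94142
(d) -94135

-33278 + -60864 = -94142
c) -94142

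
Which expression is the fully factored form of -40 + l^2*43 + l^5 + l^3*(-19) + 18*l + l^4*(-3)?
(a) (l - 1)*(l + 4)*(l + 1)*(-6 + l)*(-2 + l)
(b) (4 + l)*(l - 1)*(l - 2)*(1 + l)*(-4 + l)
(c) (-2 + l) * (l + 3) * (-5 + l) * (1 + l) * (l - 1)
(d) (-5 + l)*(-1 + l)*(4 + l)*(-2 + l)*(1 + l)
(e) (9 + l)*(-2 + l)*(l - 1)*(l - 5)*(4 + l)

We need to factor -40 + l^2*43 + l^5 + l^3*(-19) + 18*l + l^4*(-3).
The factored form is (-5 + l)*(-1 + l)*(4 + l)*(-2 + l)*(1 + l).
d) (-5 + l)*(-1 + l)*(4 + l)*(-2 + l)*(1 + l)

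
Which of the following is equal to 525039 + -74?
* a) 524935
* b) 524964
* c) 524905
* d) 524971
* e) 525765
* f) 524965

525039 + -74 = 524965
f) 524965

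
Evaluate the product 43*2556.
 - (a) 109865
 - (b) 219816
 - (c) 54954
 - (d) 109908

43 * 2556 = 109908
d) 109908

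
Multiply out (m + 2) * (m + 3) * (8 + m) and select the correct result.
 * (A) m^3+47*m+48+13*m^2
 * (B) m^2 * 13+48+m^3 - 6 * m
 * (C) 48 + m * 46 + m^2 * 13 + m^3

Expanding (m + 2) * (m + 3) * (8 + m):
= 48 + m * 46 + m^2 * 13 + m^3
C) 48 + m * 46 + m^2 * 13 + m^3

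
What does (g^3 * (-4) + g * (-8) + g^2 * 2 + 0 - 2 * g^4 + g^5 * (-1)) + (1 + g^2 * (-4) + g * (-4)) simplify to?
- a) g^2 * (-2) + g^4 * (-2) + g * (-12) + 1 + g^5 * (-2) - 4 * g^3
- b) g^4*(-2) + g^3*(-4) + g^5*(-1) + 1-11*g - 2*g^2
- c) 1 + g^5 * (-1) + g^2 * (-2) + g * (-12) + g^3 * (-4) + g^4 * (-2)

Adding the polynomials and combining like terms:
(g^3*(-4) + g*(-8) + g^2*2 + 0 - 2*g^4 + g^5*(-1)) + (1 + g^2*(-4) + g*(-4))
= 1 + g^5 * (-1) + g^2 * (-2) + g * (-12) + g^3 * (-4) + g^4 * (-2)
c) 1 + g^5 * (-1) + g^2 * (-2) + g * (-12) + g^3 * (-4) + g^4 * (-2)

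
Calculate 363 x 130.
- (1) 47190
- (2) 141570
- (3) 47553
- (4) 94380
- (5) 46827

363 * 130 = 47190
1) 47190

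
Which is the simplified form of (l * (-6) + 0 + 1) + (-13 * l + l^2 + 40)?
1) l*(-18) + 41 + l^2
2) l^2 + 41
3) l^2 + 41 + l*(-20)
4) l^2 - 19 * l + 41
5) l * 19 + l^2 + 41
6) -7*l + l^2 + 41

Adding the polynomials and combining like terms:
(l*(-6) + 0 + 1) + (-13*l + l^2 + 40)
= l^2 - 19 * l + 41
4) l^2 - 19 * l + 41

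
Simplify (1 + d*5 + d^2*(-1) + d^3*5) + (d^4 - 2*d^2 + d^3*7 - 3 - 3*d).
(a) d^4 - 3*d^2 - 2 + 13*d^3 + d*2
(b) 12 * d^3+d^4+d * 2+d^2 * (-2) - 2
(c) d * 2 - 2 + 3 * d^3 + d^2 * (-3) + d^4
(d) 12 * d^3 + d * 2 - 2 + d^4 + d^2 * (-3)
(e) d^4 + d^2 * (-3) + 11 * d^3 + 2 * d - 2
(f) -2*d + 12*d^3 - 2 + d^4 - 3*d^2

Adding the polynomials and combining like terms:
(1 + d*5 + d^2*(-1) + d^3*5) + (d^4 - 2*d^2 + d^3*7 - 3 - 3*d)
= 12 * d^3 + d * 2 - 2 + d^4 + d^2 * (-3)
d) 12 * d^3 + d * 2 - 2 + d^4 + d^2 * (-3)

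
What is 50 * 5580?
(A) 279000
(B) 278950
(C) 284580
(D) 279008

50 * 5580 = 279000
A) 279000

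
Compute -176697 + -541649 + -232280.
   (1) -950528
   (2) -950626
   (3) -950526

First: -176697 + -541649 = -718346
Then: -718346 + -232280 = -950626
2) -950626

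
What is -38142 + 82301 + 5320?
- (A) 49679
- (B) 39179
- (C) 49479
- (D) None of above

First: -38142 + 82301 = 44159
Then: 44159 + 5320 = 49479
C) 49479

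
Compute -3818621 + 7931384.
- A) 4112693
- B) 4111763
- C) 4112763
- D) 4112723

-3818621 + 7931384 = 4112763
C) 4112763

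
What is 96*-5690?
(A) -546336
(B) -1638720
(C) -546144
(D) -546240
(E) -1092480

96 * -5690 = -546240
D) -546240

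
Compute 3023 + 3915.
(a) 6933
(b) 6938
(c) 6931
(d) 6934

3023 + 3915 = 6938
b) 6938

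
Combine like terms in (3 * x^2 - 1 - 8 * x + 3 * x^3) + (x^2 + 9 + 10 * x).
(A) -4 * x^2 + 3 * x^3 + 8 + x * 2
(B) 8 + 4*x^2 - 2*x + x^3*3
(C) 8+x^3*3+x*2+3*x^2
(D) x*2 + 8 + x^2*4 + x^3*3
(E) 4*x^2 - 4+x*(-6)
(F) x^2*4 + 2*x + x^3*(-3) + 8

Adding the polynomials and combining like terms:
(3*x^2 - 1 - 8*x + 3*x^3) + (x^2 + 9 + 10*x)
= x*2 + 8 + x^2*4 + x^3*3
D) x*2 + 8 + x^2*4 + x^3*3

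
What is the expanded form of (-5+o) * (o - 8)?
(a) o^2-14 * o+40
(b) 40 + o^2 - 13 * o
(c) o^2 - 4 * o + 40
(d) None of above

Expanding (-5+o) * (o - 8):
= 40 + o^2 - 13 * o
b) 40 + o^2 - 13 * o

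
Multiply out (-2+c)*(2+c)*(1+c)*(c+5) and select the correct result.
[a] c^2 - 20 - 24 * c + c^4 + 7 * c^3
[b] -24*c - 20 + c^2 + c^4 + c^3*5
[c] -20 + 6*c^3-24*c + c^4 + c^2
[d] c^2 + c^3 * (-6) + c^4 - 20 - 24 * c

Expanding (-2+c)*(2+c)*(1+c)*(c+5):
= -20 + 6*c^3-24*c + c^4 + c^2
c) -20 + 6*c^3-24*c + c^4 + c^2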